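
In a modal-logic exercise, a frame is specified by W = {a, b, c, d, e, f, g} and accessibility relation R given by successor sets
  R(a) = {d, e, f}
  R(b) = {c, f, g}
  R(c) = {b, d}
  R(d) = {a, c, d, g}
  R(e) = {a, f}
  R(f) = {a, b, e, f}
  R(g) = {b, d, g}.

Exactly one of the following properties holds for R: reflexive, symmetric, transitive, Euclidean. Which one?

Reflexive: no — a is not related to itself.
Symmetric: yes — every pair in R has its reverse in R.
Transitive: no — a R d and d R c, but not a R c.
Euclidean: no — a R d and a R e, but not d R e.
Only symmetric holds.

symmetric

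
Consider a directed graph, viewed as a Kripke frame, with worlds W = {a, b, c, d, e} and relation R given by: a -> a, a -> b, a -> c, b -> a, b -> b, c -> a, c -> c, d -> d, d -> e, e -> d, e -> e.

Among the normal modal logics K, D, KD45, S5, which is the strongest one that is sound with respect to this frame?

D

Serial (axiom D): yes — every world has a successor (e.g. a R a).
Euclidean (axiom 5): no — a R b and a R c, but not b R c.
Transitive (axiom 4): no — b R a and a R c, but not b R c.
Reflexive (axiom T): yes — every world is R-related to itself.
So F validates K, D; KD45 would additionally require R to be Euclidean and transitive. The strongest is D.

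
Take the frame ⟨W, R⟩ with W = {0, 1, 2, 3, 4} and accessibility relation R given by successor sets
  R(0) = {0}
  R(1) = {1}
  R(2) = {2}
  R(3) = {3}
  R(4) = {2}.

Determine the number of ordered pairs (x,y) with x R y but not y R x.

Enumerating: (4,2).

1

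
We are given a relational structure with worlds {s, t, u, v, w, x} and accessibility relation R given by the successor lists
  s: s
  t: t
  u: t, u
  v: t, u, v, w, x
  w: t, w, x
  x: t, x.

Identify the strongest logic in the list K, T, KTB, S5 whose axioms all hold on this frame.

Reflexive (axiom T): yes — every world is R-related to itself.
Symmetric (axiom B): no — u R t but not t R u.
Euclidean (axiom 5): no — v R t and v R u, but not t R u.
So F validates K, T; KTB would additionally require R to be symmetric. The strongest is T.

T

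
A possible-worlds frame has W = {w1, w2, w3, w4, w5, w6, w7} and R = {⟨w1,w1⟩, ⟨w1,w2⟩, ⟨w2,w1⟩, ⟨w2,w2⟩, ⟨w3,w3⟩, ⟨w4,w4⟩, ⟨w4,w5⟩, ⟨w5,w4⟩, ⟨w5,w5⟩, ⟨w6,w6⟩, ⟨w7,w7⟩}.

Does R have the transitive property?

Yes

Transitive: yes — every two-step R-path is closed by a direct edge.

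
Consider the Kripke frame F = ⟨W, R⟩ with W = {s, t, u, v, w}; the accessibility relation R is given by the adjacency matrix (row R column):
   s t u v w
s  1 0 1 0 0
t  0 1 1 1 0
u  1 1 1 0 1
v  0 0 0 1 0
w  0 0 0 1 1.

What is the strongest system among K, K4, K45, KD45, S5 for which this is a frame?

Transitive (axiom 4): no — s R u and u R t, but not s R t.
Euclidean (axiom 5): no — t R u and t R v, but not u R v.
Serial (axiom D): yes — every world has a successor (e.g. s R s).
Reflexive (axiom T): yes — every world is R-related to itself.
So F validates K; K4 would additionally require R to be transitive. The strongest is K.

K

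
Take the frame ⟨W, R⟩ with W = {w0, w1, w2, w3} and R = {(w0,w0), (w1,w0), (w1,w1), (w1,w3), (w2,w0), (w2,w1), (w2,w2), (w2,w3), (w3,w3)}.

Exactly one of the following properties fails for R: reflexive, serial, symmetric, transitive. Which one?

Reflexive: yes — every world is R-related to itself.
Serial: yes — every world has a successor (e.g. w0 R w0).
Symmetric: no — w1 R w0 but not w0 R w1.
Transitive: yes — every two-step R-path is closed by a direct edge.
Only symmetric fails.

symmetric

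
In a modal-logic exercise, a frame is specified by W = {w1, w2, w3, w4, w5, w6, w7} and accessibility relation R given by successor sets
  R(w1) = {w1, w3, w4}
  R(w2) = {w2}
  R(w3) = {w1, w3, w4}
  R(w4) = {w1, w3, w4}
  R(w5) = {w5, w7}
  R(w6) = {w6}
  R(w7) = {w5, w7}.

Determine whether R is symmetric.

Symmetric: yes — every pair in R has its reverse in R.

Yes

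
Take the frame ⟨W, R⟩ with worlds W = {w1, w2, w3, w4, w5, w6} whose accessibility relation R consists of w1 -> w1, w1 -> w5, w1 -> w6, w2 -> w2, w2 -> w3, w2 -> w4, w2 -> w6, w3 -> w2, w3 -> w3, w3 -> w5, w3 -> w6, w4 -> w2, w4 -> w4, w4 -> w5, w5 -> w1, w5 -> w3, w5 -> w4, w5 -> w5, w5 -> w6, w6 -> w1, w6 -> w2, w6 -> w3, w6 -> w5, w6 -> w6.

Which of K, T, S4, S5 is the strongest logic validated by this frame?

T

Reflexive (axiom T): yes — every world is R-related to itself.
Transitive (axiom 4): no — w1 R w5 and w5 R w3, but not w1 R w3.
Euclidean (axiom 5): no — w2 R w3 and w2 R w4, but not w3 R w4.
So F validates K, T; S4 would additionally require R to be transitive. The strongest is T.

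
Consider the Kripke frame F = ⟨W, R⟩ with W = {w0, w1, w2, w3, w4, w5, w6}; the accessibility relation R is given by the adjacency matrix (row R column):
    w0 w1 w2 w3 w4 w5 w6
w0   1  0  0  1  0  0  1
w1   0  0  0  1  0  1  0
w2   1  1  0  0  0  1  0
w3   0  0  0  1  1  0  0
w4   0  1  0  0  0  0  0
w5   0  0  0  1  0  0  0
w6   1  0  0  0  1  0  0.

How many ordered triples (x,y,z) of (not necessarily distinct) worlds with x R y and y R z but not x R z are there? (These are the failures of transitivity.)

14

Enumerating: (w0,w3,w4), (w0,w6,w4), (w1,w3,w4), (w2,w0,w3), (w2,w0,w6), (w2,w1,w3), (w2,w5,w3), (w3,w4,w1), (w4,w1,w3), (w4,w1,w5), (w5,w3,w4), (w6,w0,w3), (w6,w0,w6), (w6,w4,w1).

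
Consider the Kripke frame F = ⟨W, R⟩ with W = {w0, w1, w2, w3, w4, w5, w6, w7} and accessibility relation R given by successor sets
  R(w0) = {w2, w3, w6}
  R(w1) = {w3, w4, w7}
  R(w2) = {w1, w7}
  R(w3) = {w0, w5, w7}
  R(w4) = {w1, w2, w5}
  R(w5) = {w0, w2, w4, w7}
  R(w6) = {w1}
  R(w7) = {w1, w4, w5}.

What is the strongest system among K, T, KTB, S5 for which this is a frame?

K

Reflexive (axiom T): no — w0 is not related to itself.
Symmetric (axiom B): no — w0 R w2 but not w2 R w0.
Euclidean (axiom 5): no — w0 R w2 and w0 R w3, but not w2 R w3.
So F validates K; T would additionally require R to be reflexive. The strongest is K.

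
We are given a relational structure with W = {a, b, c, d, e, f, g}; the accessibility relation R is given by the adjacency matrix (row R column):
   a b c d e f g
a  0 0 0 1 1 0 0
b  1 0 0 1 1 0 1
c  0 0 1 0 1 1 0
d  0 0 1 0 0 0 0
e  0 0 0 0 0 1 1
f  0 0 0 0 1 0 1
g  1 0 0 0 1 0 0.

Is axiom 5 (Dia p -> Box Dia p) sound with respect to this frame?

No

Axiom 5 corresponds to the accessibility relation being Euclidean.
Euclidean: no — a R d and a R e, but not d R e.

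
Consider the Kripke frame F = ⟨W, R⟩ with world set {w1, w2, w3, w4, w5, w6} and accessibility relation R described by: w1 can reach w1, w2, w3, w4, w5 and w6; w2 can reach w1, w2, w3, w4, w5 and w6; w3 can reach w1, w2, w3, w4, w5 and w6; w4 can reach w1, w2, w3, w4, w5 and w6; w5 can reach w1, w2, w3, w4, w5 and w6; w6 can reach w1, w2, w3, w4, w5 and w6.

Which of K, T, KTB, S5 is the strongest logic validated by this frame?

Reflexive (axiom T): yes — every world is R-related to itself.
Symmetric (axiom B): yes — every pair in R has its reverse in R.
Euclidean (axiom 5): yes — any two successors of a common world are R-related.
So F validates K, T, KTB, S5. The strongest is S5.

S5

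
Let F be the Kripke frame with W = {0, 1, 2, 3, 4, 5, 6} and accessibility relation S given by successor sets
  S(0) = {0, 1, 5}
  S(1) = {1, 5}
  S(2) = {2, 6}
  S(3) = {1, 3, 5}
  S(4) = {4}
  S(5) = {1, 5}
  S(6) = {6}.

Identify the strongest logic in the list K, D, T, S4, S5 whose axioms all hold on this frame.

S4

Serial (axiom D): yes — every world has a successor (e.g. 0 S 0).
Reflexive (axiom T): yes — every world is S-related to itself.
Transitive (axiom 4): yes — every two-step S-path is closed by a direct edge.
Euclidean (axiom 5): no — 0 S 1 and 0 S 0, but not 1 S 0.
So F validates K, D, T, S4; S5 would additionally require S to be Euclidean. The strongest is S4.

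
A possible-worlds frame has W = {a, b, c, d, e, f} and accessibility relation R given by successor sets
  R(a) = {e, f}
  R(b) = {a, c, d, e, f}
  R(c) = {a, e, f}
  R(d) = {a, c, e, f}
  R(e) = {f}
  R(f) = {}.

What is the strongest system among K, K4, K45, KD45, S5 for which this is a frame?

K4

Transitive (axiom 4): yes — every two-step R-path is closed by a direct edge.
Euclidean (axiom 5): no — a R f and a R e, but not f R e.
Serial (axiom D): no — f has no R-successor.
Reflexive (axiom T): no — a is not related to itself.
So F validates K, K4; K45 would additionally require R to be Euclidean. The strongest is K4.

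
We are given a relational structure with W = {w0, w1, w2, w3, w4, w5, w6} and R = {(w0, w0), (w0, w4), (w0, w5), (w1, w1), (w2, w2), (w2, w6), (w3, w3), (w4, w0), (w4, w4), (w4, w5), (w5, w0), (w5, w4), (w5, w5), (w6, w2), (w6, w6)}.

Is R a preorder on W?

Reflexive: yes — every world is R-related to itself.
Transitive: yes — every two-step R-path is closed by a direct edge.
So R is a preorder.

Yes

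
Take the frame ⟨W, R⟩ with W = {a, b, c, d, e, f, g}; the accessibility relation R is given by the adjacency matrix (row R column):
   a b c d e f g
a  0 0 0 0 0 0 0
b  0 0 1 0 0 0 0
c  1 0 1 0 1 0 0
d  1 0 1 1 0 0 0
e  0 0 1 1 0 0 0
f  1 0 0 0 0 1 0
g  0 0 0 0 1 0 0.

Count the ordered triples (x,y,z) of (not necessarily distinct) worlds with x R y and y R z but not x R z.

9

Enumerating: (b,c,a), (b,c,e), (c,e,d), (d,c,e), (e,c,a), (e,c,e), (e,d,a), (g,e,c), (g,e,d).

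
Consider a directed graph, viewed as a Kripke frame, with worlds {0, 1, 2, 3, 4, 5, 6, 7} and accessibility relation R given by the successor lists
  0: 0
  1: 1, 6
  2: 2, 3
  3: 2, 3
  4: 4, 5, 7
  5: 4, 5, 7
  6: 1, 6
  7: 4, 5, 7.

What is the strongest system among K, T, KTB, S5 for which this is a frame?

S5

Reflexive (axiom T): yes — every world is R-related to itself.
Symmetric (axiom B): yes — every pair in R has its reverse in R.
Euclidean (axiom 5): yes — any two successors of a common world are R-related.
So F validates K, T, KTB, S5. The strongest is S5.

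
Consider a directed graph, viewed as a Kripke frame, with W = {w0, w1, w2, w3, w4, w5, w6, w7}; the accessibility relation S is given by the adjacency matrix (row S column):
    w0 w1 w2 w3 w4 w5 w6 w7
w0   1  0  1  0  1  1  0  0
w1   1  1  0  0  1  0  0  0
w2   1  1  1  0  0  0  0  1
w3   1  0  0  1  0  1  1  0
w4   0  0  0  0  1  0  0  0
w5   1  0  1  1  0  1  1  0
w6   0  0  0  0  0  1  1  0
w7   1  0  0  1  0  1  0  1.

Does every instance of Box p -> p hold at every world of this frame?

Yes

The schema T characterises exactly the reflexive frames.
Reflexive: yes — every world is S-related to itself.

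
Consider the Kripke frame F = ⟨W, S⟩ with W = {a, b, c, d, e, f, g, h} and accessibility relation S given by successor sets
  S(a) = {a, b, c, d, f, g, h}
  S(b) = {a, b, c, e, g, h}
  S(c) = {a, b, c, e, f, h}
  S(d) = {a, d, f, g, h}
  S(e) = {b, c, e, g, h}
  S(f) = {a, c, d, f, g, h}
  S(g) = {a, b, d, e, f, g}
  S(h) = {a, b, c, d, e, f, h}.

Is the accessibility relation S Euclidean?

No

Euclidean: no — a S b and a S d, but not b S d.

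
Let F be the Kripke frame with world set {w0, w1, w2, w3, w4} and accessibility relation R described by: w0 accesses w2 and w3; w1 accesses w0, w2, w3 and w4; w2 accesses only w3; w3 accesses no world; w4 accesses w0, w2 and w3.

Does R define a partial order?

No

Reflexive: no — w0 is not related to itself.
Transitive: yes — every two-step R-path is closed by a direct edge.
Antisymmetric: yes — no distinct pair is related both ways.
So R is not a partial order.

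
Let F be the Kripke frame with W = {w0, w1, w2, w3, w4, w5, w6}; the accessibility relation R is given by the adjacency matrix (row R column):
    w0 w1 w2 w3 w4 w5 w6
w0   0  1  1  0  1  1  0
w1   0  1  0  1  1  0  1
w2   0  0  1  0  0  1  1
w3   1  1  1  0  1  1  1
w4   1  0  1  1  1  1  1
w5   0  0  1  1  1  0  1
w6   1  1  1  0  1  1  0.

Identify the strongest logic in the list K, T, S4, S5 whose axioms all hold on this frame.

K

Reflexive (axiom T): no — w0 is not related to itself.
Transitive (axiom 4): no — w0 R w1 and w1 R w3, but not w0 R w3.
Euclidean (axiom 5): no — w0 R w1 and w0 R w2, but not w1 R w2.
So F validates K; T would additionally require R to be reflexive. The strongest is K.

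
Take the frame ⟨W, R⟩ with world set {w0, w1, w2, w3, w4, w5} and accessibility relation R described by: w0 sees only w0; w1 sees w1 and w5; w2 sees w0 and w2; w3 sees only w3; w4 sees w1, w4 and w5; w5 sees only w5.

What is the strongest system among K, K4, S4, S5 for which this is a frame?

S4

Transitive (axiom 4): yes — every two-step R-path is closed by a direct edge.
Reflexive (axiom T): yes — every world is R-related to itself.
Euclidean (axiom 5): no — w4 R w5 and w4 R w1, but not w5 R w1.
So F validates K, K4, S4; S5 would additionally require R to be Euclidean. The strongest is S4.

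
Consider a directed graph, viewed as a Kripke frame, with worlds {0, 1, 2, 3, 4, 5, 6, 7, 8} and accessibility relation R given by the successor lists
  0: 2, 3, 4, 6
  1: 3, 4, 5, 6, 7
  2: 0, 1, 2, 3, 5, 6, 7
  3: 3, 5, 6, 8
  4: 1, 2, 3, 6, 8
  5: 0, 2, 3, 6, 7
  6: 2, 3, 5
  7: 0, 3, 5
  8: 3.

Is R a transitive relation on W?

No

Transitive: no — 0 R 2 and 2 R 1, but not 0 R 1.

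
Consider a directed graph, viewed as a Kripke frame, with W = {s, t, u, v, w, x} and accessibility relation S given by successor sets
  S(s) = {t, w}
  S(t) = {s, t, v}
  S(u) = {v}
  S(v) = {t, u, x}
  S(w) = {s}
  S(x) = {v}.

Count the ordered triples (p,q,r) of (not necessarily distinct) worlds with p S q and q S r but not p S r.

18

Enumerating: (s,t,s), (s,t,v), (s,w,s), (t,s,w), (t,v,u), (t,v,x), (u,v,t), (u,v,u), (u,v,x), (v,t,s), (v,t,v), (v,u,v), (v,x,v), (w,s,t), (w,s,w), (x,v,t), (x,v,u), (x,v,x).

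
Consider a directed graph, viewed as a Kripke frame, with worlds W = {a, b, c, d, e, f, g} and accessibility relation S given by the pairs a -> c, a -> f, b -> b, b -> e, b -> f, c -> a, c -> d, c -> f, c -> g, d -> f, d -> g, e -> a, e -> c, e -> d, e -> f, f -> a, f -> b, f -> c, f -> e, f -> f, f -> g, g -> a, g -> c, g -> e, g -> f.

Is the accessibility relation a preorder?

Reflexive: no — a is not related to itself.
Transitive: no — a S c and c S d, but not a S d.
So S is not a preorder.

No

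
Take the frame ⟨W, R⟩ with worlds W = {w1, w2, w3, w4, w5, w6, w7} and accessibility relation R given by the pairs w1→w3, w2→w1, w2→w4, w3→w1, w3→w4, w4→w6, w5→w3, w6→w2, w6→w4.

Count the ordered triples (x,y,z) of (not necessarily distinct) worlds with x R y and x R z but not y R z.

14

Enumerating: (w1,w3,w3), (w2,w1,w1), (w2,w1,w4), (w2,w4,w1), (w2,w4,w4), (w3,w1,w1), (w3,w1,w4), (w3,w4,w1), (w3,w4,w4), (w4,w6,w6), (w5,w3,w3), (w6,w2,w2), (w6,w4,w2), (w6,w4,w4).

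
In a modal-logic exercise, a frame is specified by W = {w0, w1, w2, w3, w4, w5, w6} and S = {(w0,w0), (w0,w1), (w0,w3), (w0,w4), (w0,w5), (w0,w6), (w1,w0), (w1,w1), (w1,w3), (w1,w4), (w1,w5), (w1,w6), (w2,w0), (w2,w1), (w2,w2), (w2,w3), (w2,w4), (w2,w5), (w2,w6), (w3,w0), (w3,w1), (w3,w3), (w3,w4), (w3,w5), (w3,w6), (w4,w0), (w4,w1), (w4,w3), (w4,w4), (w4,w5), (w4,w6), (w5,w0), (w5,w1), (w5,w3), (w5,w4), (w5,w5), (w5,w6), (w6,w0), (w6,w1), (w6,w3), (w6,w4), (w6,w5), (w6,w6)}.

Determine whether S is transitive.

Transitive: yes — every two-step S-path is closed by a direct edge.

Yes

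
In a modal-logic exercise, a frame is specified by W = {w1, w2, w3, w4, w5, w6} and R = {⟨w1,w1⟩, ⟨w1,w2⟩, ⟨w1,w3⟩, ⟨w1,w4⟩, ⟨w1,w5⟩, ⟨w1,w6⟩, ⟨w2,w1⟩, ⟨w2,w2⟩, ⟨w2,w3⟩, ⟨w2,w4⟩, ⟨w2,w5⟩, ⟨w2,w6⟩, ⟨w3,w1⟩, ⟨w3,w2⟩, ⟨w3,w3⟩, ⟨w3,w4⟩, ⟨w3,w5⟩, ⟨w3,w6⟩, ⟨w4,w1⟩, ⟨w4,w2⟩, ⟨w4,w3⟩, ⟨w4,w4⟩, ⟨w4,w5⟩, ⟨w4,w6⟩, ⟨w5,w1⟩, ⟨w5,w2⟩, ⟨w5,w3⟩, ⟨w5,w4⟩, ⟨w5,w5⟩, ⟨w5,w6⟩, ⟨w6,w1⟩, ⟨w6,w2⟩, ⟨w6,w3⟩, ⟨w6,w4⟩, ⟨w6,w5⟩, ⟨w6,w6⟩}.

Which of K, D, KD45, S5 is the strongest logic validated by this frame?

S5

Serial (axiom D): yes — every world has a successor (e.g. w1 R w1).
Euclidean (axiom 5): yes — any two successors of a common world are R-related.
Transitive (axiom 4): yes — every two-step R-path is closed by a direct edge.
Reflexive (axiom T): yes — every world is R-related to itself.
So F validates K, D, KD45, S5. The strongest is S5.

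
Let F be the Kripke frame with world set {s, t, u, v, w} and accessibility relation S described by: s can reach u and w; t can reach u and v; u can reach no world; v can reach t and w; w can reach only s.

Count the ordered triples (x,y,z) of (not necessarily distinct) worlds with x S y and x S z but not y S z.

13

Enumerating: (s,u,u), (s,u,w), (s,w,u), (s,w,w), (t,u,u), (t,u,v), (t,v,u), (t,v,v), (v,t,t), (v,t,w), (v,w,t), (v,w,w), (w,s,s).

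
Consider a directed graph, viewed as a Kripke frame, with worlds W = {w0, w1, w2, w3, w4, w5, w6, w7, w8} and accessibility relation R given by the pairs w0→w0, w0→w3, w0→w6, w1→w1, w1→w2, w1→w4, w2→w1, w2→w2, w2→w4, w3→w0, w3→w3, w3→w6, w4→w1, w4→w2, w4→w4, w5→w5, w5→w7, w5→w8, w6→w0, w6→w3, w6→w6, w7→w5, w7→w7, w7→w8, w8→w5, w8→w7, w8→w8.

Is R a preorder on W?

Yes

Reflexive: yes — every world is R-related to itself.
Transitive: yes — every two-step R-path is closed by a direct edge.
So R is a preorder.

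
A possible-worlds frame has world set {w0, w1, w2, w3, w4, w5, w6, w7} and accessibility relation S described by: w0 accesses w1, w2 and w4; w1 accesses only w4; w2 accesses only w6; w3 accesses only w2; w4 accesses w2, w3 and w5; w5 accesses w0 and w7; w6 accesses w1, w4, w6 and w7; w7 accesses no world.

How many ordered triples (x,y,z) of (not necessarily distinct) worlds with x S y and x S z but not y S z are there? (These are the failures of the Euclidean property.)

32

Enumerating: (w0,w1,w1), (w0,w1,w2), (w0,w2,w1), (w0,w2,w2), (w0,w2,w4), (w0,w4,w1), (w0,w4,w4), (w1,w4,w4), (w3,w2,w2), (w4,w2,w2), (w4,w2,w3), (w4,w2,w5), … and 20 more.
Total: 32.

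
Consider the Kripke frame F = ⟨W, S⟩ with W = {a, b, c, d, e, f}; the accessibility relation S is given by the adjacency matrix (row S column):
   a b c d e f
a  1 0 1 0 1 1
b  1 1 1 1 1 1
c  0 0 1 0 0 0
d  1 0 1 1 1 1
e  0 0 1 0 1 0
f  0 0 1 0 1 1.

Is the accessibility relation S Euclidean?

No

Euclidean: no — a S c and a S e, but not c S e.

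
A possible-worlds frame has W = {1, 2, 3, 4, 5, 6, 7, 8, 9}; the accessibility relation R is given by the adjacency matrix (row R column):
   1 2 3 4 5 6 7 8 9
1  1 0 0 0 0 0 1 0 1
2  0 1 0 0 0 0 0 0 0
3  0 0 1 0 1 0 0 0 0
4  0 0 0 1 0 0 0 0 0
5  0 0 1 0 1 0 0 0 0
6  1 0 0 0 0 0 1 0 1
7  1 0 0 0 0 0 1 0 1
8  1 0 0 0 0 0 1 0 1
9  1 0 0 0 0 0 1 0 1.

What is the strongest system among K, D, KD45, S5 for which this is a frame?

KD45

Serial (axiom D): yes — every world has a successor (e.g. 1 R 1).
Euclidean (axiom 5): yes — any two successors of a common world are R-related.
Transitive (axiom 4): yes — every two-step R-path is closed by a direct edge.
Reflexive (axiom T): no — 6 is not related to itself.
So F validates K, D, KD45; S5 would additionally require R to be reflexive. The strongest is KD45.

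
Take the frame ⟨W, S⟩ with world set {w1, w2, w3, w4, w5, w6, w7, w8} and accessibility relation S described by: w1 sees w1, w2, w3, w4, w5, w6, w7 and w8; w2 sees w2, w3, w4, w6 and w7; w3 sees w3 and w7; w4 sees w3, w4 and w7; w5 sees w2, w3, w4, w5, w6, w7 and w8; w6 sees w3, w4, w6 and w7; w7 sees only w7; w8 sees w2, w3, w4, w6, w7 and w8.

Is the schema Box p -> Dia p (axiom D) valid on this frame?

The schema D characterises exactly the serial frames.
Serial: yes — every world has a successor (e.g. w1 S w1).

Yes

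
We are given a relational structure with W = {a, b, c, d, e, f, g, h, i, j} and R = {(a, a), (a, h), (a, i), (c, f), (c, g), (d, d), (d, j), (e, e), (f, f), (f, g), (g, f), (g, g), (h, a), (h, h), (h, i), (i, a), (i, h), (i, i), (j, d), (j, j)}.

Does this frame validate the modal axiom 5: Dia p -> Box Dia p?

Axiom 5 corresponds to the accessibility relation being Euclidean.
Euclidean: yes — any two successors of a common world are R-related.

Yes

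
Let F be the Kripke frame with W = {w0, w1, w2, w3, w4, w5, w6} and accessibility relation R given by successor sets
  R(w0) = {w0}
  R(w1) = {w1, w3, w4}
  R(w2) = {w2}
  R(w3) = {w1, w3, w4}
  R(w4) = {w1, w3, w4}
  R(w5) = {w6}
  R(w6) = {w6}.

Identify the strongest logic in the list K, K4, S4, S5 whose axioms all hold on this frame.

K4

Transitive (axiom 4): yes — every two-step R-path is closed by a direct edge.
Reflexive (axiom T): no — w5 is not related to itself.
Euclidean (axiom 5): yes — any two successors of a common world are R-related.
So F validates K, K4; S4 would additionally require R to be reflexive. The strongest is K4.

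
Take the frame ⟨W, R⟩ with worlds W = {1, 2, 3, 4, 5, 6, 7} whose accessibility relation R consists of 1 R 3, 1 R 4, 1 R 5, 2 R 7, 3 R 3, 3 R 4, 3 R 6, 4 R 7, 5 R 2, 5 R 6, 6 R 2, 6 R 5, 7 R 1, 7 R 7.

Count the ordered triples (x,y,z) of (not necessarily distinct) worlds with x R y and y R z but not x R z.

16

Enumerating: (1,3,6), (1,4,7), (1,5,2), (1,5,6), (2,7,1), (3,4,7), (3,6,2), (3,6,5), (4,7,1), (5,2,7), (5,6,5), (6,2,7), (6,5,6), (7,1,3), (7,1,4), (7,1,5).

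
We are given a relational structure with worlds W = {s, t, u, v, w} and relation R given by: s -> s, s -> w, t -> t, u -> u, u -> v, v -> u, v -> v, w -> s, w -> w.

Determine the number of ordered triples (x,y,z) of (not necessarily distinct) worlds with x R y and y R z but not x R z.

R is transitive; there are no such tuples.

0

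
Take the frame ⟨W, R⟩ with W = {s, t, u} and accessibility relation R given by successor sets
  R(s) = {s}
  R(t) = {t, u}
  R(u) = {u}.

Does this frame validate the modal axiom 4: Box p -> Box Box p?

Axiom 4 corresponds to the accessibility relation being transitive.
Transitive: yes — every two-step R-path is closed by a direct edge.

Yes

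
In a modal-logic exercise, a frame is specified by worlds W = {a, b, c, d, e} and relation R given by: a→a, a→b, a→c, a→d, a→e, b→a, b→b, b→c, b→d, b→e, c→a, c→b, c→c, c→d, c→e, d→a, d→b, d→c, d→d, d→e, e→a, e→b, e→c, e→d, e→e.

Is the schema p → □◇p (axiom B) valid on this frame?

Axiom B corresponds to the accessibility relation being symmetric.
Symmetric: yes — every pair in R has its reverse in R.

Yes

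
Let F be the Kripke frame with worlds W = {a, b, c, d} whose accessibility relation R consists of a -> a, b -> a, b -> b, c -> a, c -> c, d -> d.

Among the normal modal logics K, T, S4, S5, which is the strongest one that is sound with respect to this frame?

Reflexive (axiom T): yes — every world is R-related to itself.
Transitive (axiom 4): yes — every two-step R-path is closed by a direct edge.
Euclidean (axiom 5): no — b R a and b R b, but not a R b.
So F validates K, T, S4; S5 would additionally require R to be Euclidean. The strongest is S4.

S4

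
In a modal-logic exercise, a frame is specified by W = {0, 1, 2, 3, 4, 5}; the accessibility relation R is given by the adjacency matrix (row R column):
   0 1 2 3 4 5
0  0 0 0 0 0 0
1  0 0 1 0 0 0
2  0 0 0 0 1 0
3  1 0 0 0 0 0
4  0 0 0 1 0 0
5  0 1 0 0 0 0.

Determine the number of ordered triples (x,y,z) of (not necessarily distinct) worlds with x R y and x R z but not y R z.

5

Enumerating: (1,2,2), (2,4,4), (3,0,0), (4,3,3), (5,1,1).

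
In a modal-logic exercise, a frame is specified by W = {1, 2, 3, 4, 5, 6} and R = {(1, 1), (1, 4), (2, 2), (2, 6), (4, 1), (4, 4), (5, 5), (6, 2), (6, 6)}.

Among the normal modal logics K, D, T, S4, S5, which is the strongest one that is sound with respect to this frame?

Serial (axiom D): no — 3 has no R-successor.
Reflexive (axiom T): no — 3 is not related to itself.
Transitive (axiom 4): yes — every two-step R-path is closed by a direct edge.
Euclidean (axiom 5): yes — any two successors of a common world are R-related.
So F validates K; D would additionally require R to be serial. The strongest is K.

K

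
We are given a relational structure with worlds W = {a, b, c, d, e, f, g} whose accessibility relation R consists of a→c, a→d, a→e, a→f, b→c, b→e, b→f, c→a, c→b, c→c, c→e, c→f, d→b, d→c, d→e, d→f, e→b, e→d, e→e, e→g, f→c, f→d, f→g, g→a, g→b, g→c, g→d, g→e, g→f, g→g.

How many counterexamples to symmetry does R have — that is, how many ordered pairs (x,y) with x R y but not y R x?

Enumerating: (a,d), (a,e), (a,f), (b,f), (c,e), (d,b), (d,c), (g,a), (g,b), (g,c), (g,d).

11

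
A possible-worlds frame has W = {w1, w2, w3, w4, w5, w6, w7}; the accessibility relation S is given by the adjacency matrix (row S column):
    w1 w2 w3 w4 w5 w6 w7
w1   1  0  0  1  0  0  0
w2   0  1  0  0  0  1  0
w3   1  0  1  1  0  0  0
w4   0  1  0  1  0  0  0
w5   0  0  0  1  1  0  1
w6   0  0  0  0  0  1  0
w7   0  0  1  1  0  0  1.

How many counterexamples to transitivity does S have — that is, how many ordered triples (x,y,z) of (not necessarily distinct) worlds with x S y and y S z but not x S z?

7

Enumerating: (w1,w4,w2), (w3,w4,w2), (w4,w2,w6), (w5,w4,w2), (w5,w7,w3), (w7,w3,w1), (w7,w4,w2).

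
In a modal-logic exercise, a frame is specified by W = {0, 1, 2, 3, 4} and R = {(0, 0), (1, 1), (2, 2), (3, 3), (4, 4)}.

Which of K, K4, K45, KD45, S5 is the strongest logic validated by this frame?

Transitive (axiom 4): yes — every two-step R-path is closed by a direct edge.
Euclidean (axiom 5): yes — any two successors of a common world are R-related.
Serial (axiom D): yes — every world has a successor (e.g. 0 R 0).
Reflexive (axiom T): yes — every world is R-related to itself.
So F validates K, K4, K45, KD45, S5. The strongest is S5.

S5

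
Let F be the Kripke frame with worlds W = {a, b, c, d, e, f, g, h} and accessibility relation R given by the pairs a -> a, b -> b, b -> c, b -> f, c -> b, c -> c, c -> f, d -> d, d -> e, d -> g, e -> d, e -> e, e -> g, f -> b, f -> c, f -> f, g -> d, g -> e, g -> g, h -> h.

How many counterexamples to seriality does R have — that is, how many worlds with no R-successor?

0

R is serial; there are no such worlds.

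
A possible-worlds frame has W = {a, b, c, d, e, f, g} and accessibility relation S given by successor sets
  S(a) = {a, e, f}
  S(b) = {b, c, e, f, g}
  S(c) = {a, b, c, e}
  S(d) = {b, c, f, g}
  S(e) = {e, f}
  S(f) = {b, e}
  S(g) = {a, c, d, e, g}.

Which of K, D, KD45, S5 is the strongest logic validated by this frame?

D

Serial (axiom D): yes — every world has a successor (e.g. a S a).
Euclidean (axiom 5): no — b S c and b S f, but not c S f.
Transitive (axiom 4): no — a S f and f S b, but not a S b.
Reflexive (axiom T): no — d is not related to itself.
So F validates K, D; KD45 would additionally require S to be Euclidean and transitive. The strongest is D.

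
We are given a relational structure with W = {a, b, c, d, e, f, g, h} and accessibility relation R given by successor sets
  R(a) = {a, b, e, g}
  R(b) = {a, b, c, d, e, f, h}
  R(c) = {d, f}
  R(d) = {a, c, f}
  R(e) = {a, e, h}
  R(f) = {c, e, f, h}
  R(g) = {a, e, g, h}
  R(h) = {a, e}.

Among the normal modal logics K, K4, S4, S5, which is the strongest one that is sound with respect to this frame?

Transitive (axiom 4): no — a R b and b R c, but not a R c.
Reflexive (axiom T): no — c is not related to itself.
Euclidean (axiom 5): no — a R b and a R g, but not b R g.
So F validates K; K4 would additionally require R to be transitive. The strongest is K.

K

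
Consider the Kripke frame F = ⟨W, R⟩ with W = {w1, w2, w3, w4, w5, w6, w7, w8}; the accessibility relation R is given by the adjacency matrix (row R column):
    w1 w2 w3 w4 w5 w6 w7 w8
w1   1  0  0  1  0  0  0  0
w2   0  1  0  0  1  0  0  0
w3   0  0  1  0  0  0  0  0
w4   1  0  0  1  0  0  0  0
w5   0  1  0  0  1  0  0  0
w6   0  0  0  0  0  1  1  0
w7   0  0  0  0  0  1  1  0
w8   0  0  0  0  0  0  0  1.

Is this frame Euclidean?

Euclidean: yes — any two successors of a common world are R-related.

Yes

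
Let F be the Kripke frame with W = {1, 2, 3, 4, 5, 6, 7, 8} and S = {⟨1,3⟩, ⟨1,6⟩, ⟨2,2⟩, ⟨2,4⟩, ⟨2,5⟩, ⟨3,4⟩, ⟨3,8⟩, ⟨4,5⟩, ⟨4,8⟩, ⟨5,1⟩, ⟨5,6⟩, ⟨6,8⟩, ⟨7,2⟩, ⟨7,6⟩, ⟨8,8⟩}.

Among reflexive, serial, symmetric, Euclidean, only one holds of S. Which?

Reflexive: no — 1 is not related to itself.
Serial: yes — every world has a successor (e.g. 1 S 3).
Symmetric: no — 1 S 3 but not 3 S 1.
Euclidean: no — 1 S 3 and 1 S 6, but not 3 S 6.
Only serial holds.

serial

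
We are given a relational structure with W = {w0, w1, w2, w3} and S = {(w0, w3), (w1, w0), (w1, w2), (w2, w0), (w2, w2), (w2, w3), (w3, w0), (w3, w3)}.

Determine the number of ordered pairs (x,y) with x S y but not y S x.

Enumerating: (w1,w0), (w1,w2), (w2,w0), (w2,w3).

4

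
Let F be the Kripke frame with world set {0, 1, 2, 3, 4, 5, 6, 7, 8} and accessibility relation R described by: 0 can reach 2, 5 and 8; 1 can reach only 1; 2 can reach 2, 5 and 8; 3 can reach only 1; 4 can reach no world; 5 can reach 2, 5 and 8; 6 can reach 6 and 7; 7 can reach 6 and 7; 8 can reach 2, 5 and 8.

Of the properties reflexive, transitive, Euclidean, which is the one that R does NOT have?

Reflexive: no — 0 is not related to itself.
Transitive: yes — every two-step R-path is closed by a direct edge.
Euclidean: yes — any two successors of a common world are R-related.
Only reflexive fails.

reflexive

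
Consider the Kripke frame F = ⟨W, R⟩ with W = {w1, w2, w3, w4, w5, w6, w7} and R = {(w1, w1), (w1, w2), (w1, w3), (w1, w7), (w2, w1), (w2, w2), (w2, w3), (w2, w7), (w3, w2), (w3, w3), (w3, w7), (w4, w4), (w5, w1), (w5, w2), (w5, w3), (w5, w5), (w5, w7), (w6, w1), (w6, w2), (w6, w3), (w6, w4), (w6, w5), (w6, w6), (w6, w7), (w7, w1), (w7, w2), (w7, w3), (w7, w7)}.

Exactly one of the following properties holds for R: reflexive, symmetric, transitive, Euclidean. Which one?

Reflexive: yes — every world is R-related to itself.
Symmetric: no — w1 R w3 but not w3 R w1.
Transitive: no — w3 R w2 and w2 R w1, but not w3 R w1.
Euclidean: no — w2 R w3 and w2 R w1, but not w3 R w1.
Only reflexive holds.

reflexive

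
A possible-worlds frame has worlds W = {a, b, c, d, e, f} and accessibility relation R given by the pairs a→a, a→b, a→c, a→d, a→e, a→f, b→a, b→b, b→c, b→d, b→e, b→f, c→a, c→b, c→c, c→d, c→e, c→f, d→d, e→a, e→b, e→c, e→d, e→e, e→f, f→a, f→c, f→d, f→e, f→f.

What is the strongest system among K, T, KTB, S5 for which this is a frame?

Reflexive (axiom T): yes — every world is R-related to itself.
Symmetric (axiom B): no — a R d but not d R a.
Euclidean (axiom 5): no — a R d and a R b, but not d R b.
So F validates K, T; KTB would additionally require R to be symmetric. The strongest is T.

T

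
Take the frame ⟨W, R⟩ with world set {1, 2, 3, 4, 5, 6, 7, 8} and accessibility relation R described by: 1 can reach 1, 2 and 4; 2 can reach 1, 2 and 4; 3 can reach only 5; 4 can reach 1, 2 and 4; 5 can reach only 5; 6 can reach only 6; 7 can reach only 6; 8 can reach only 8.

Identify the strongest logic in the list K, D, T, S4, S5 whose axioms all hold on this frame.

D

Serial (axiom D): yes — every world has a successor (e.g. 1 R 1).
Reflexive (axiom T): no — 3 is not related to itself.
Transitive (axiom 4): yes — every two-step R-path is closed by a direct edge.
Euclidean (axiom 5): yes — any two successors of a common world are R-related.
So F validates K, D; T would additionally require R to be reflexive. The strongest is D.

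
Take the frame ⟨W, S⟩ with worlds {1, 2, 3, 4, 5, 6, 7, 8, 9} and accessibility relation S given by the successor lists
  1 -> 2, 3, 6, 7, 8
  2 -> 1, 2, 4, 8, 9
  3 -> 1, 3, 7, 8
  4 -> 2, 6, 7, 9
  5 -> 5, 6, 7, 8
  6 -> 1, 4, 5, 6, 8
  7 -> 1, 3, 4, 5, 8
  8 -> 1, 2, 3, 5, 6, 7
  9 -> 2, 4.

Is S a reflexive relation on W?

No

Reflexive: no — 1 is not related to itself.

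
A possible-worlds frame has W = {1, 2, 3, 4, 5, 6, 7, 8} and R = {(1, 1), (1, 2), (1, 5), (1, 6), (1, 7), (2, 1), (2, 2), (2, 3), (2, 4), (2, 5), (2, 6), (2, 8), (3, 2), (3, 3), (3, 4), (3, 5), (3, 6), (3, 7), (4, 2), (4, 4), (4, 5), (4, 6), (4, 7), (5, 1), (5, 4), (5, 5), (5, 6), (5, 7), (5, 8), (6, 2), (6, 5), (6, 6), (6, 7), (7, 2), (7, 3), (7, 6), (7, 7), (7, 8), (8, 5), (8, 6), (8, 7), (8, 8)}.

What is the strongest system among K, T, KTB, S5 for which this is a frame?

Reflexive (axiom T): yes — every world is R-related to itself.
Symmetric (axiom B): no — 1 R 6 but not 6 R 1.
Euclidean (axiom 5): no — 1 R 2 and 1 R 7, but not 2 R 7.
So F validates K, T; KTB would additionally require R to be symmetric. The strongest is T.

T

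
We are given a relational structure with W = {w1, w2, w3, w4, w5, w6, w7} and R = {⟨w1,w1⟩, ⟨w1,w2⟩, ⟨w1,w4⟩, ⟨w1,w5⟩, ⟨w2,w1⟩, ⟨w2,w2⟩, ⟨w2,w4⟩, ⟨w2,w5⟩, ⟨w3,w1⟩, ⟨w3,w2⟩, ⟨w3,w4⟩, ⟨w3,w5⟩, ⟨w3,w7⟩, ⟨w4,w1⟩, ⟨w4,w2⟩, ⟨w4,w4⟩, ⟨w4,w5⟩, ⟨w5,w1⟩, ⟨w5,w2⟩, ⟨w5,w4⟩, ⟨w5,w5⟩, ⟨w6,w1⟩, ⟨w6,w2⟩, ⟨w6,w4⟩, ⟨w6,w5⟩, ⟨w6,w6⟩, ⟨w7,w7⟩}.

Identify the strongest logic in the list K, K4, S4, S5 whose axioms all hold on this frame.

K4

Transitive (axiom 4): yes — every two-step R-path is closed by a direct edge.
Reflexive (axiom T): no — w3 is not related to itself.
Euclidean (axiom 5): no — w3 R w1 and w3 R w7, but not w1 R w7.
So F validates K, K4; S4 would additionally require R to be reflexive. The strongest is K4.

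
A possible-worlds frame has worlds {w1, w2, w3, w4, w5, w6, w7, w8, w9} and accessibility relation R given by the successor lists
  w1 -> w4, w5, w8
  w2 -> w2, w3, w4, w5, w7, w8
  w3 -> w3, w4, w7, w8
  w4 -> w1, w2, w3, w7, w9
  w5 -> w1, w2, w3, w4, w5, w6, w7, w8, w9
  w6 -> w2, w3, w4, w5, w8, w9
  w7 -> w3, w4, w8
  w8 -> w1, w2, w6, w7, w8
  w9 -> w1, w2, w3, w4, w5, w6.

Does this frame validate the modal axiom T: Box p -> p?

Axiom T corresponds to the accessibility relation being reflexive.
Reflexive: no — w1 is not related to itself.

No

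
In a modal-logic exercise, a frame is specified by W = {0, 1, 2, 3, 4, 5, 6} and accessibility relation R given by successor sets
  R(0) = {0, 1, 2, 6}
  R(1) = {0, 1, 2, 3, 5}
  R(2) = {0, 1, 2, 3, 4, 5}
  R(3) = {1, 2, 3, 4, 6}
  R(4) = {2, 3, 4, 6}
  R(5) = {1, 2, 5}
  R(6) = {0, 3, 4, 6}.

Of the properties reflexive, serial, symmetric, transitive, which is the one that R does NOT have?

transitive

Reflexive: yes — every world is R-related to itself.
Serial: yes — every world has a successor (e.g. 0 R 0).
Symmetric: yes — every pair in R has its reverse in R.
Transitive: no — 0 R 1 and 1 R 3, but not 0 R 3.
Only transitive fails.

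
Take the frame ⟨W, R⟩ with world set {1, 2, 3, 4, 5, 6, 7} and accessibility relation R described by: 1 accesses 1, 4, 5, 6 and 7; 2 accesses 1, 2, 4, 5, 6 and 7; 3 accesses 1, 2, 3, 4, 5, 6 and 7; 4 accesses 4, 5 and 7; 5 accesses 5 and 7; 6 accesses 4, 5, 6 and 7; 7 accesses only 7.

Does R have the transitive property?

Transitive: yes — every two-step R-path is closed by a direct edge.

Yes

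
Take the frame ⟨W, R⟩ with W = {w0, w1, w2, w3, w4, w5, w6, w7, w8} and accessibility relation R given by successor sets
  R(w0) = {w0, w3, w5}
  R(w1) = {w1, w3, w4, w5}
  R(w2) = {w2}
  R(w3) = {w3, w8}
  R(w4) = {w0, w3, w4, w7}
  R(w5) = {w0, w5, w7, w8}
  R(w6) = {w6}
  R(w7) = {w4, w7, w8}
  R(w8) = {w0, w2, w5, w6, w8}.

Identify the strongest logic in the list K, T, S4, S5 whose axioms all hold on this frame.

T

Reflexive (axiom T): yes — every world is R-related to itself.
Transitive (axiom 4): no — w0 R w3 and w3 R w8, but not w0 R w8.
Euclidean (axiom 5): no — w0 R w3 and w0 R w5, but not w3 R w5.
So F validates K, T; S4 would additionally require R to be transitive. The strongest is T.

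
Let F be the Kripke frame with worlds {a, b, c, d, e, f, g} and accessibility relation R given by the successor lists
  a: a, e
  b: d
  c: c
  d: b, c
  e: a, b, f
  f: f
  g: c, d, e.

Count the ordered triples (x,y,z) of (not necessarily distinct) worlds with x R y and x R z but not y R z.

Enumerating: (a,e,e), (b,d,d), (d,b,b), (d,b,c), (d,c,b), (e,a,b), (e,a,f), (e,b,a), (e,b,b), (e,b,f), (e,f,a), (e,f,b), … and 7 more.
Total: 19.

19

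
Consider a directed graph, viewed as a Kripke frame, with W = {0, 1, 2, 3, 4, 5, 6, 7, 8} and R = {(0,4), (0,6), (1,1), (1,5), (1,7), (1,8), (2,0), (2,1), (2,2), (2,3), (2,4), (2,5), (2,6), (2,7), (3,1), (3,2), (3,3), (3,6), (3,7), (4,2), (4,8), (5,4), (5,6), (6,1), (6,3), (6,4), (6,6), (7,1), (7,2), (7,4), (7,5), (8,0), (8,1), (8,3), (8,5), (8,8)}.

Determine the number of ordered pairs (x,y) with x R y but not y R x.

Enumerating: (0,4), (0,6), (1,5), (2,0), (2,1), (2,5), (2,6), (3,1), (3,7), (4,8), (5,4), (5,6), … and 7 more.
Total: 19.

19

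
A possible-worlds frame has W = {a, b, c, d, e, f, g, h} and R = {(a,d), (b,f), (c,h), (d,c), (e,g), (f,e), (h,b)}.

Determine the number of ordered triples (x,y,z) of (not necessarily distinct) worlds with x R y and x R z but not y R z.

Enumerating: (a,d,d), (b,f,f), (c,h,h), (d,c,c), (e,g,g), (f,e,e), (h,b,b).

7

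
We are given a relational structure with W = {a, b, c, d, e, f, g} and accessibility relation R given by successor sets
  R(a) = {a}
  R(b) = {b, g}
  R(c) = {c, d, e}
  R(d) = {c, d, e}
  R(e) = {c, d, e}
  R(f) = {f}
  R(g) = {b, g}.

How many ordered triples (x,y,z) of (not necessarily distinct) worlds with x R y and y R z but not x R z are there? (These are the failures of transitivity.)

0

R is transitive; there are no such tuples.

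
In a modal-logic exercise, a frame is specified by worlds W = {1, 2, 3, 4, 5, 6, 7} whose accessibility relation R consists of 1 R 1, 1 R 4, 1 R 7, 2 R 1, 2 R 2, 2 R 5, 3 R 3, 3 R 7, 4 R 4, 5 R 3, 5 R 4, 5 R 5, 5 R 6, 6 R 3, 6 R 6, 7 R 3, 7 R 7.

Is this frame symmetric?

No

Symmetric: no — 1 R 4 but not 4 R 1.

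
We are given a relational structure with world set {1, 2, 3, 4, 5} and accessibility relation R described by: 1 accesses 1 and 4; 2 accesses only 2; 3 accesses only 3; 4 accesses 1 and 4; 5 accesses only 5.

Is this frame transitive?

Yes

Transitive: yes — every two-step R-path is closed by a direct edge.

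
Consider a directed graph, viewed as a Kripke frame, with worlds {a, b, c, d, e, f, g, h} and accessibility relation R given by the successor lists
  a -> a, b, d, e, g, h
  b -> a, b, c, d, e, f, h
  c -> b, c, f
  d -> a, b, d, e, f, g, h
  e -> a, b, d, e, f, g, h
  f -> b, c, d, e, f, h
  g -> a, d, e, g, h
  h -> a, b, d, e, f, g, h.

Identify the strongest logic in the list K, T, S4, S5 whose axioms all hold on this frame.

T

Reflexive (axiom T): yes — every world is R-related to itself.
Transitive (axiom 4): no — a R b and b R c, but not a R c.
Euclidean (axiom 5): no — a R b and a R g, but not b R g.
So F validates K, T; S4 would additionally require R to be transitive. The strongest is T.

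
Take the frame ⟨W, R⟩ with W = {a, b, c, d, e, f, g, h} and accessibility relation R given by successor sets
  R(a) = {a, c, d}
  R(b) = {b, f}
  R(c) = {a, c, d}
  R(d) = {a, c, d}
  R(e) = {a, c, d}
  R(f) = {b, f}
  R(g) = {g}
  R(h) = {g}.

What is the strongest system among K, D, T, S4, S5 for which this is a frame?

Serial (axiom D): yes — every world has a successor (e.g. a R a).
Reflexive (axiom T): no — e is not related to itself.
Transitive (axiom 4): yes — every two-step R-path is closed by a direct edge.
Euclidean (axiom 5): yes — any two successors of a common world are R-related.
So F validates K, D; T would additionally require R to be reflexive. The strongest is D.

D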